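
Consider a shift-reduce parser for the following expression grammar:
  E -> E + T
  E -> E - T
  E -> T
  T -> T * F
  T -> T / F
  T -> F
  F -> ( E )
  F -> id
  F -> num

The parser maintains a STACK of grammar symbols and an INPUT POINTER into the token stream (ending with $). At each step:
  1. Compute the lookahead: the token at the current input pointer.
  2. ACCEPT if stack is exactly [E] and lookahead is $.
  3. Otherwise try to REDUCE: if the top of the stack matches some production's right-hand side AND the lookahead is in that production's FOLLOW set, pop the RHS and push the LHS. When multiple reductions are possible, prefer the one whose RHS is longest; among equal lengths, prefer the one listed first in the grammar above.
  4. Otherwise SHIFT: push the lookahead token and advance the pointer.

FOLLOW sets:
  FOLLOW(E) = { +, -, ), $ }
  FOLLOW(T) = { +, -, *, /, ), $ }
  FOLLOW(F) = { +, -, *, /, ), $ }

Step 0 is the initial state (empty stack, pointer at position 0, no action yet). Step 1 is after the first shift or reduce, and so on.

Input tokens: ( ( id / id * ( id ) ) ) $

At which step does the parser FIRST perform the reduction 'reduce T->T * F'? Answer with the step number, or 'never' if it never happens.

Answer: 18

Derivation:
Step 1: shift (. Stack=[(] ptr=1 lookahead=( remaining=[( id / id * ( id ) ) ) $]
Step 2: shift (. Stack=[( (] ptr=2 lookahead=id remaining=[id / id * ( id ) ) ) $]
Step 3: shift id. Stack=[( ( id] ptr=3 lookahead=/ remaining=[/ id * ( id ) ) ) $]
Step 4: reduce F->id. Stack=[( ( F] ptr=3 lookahead=/ remaining=[/ id * ( id ) ) ) $]
Step 5: reduce T->F. Stack=[( ( T] ptr=3 lookahead=/ remaining=[/ id * ( id ) ) ) $]
Step 6: shift /. Stack=[( ( T /] ptr=4 lookahead=id remaining=[id * ( id ) ) ) $]
Step 7: shift id. Stack=[( ( T / id] ptr=5 lookahead=* remaining=[* ( id ) ) ) $]
Step 8: reduce F->id. Stack=[( ( T / F] ptr=5 lookahead=* remaining=[* ( id ) ) ) $]
Step 9: reduce T->T / F. Stack=[( ( T] ptr=5 lookahead=* remaining=[* ( id ) ) ) $]
Step 10: shift *. Stack=[( ( T *] ptr=6 lookahead=( remaining=[( id ) ) ) $]
Step 11: shift (. Stack=[( ( T * (] ptr=7 lookahead=id remaining=[id ) ) ) $]
Step 12: shift id. Stack=[( ( T * ( id] ptr=8 lookahead=) remaining=[) ) ) $]
Step 13: reduce F->id. Stack=[( ( T * ( F] ptr=8 lookahead=) remaining=[) ) ) $]
Step 14: reduce T->F. Stack=[( ( T * ( T] ptr=8 lookahead=) remaining=[) ) ) $]
Step 15: reduce E->T. Stack=[( ( T * ( E] ptr=8 lookahead=) remaining=[) ) ) $]
Step 16: shift ). Stack=[( ( T * ( E )] ptr=9 lookahead=) remaining=[) ) $]
Step 17: reduce F->( E ). Stack=[( ( T * F] ptr=9 lookahead=) remaining=[) ) $]
Step 18: reduce T->T * F. Stack=[( ( T] ptr=9 lookahead=) remaining=[) ) $]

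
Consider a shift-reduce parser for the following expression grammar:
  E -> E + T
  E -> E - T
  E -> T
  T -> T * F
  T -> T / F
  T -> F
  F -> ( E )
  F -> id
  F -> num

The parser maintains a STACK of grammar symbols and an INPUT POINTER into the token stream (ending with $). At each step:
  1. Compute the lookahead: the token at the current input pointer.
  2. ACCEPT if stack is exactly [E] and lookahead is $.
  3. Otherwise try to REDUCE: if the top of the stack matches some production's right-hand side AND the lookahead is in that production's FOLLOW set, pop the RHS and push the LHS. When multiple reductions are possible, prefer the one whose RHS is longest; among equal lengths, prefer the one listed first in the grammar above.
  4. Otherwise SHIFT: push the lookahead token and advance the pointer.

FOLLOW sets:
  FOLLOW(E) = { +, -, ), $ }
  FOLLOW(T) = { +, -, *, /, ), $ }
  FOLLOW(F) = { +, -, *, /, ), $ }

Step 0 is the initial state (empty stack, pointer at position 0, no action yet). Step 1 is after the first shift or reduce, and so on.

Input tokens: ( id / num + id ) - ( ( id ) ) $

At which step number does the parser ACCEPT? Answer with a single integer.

Step 1: shift (. Stack=[(] ptr=1 lookahead=id remaining=[id / num + id ) - ( ( id ) ) $]
Step 2: shift id. Stack=[( id] ptr=2 lookahead=/ remaining=[/ num + id ) - ( ( id ) ) $]
Step 3: reduce F->id. Stack=[( F] ptr=2 lookahead=/ remaining=[/ num + id ) - ( ( id ) ) $]
Step 4: reduce T->F. Stack=[( T] ptr=2 lookahead=/ remaining=[/ num + id ) - ( ( id ) ) $]
Step 5: shift /. Stack=[( T /] ptr=3 lookahead=num remaining=[num + id ) - ( ( id ) ) $]
Step 6: shift num. Stack=[( T / num] ptr=4 lookahead=+ remaining=[+ id ) - ( ( id ) ) $]
Step 7: reduce F->num. Stack=[( T / F] ptr=4 lookahead=+ remaining=[+ id ) - ( ( id ) ) $]
Step 8: reduce T->T / F. Stack=[( T] ptr=4 lookahead=+ remaining=[+ id ) - ( ( id ) ) $]
Step 9: reduce E->T. Stack=[( E] ptr=4 lookahead=+ remaining=[+ id ) - ( ( id ) ) $]
Step 10: shift +. Stack=[( E +] ptr=5 lookahead=id remaining=[id ) - ( ( id ) ) $]
Step 11: shift id. Stack=[( E + id] ptr=6 lookahead=) remaining=[) - ( ( id ) ) $]
Step 12: reduce F->id. Stack=[( E + F] ptr=6 lookahead=) remaining=[) - ( ( id ) ) $]
Step 13: reduce T->F. Stack=[( E + T] ptr=6 lookahead=) remaining=[) - ( ( id ) ) $]
Step 14: reduce E->E + T. Stack=[( E] ptr=6 lookahead=) remaining=[) - ( ( id ) ) $]
Step 15: shift ). Stack=[( E )] ptr=7 lookahead=- remaining=[- ( ( id ) ) $]
Step 16: reduce F->( E ). Stack=[F] ptr=7 lookahead=- remaining=[- ( ( id ) ) $]
Step 17: reduce T->F. Stack=[T] ptr=7 lookahead=- remaining=[- ( ( id ) ) $]
Step 18: reduce E->T. Stack=[E] ptr=7 lookahead=- remaining=[- ( ( id ) ) $]
Step 19: shift -. Stack=[E -] ptr=8 lookahead=( remaining=[( ( id ) ) $]
Step 20: shift (. Stack=[E - (] ptr=9 lookahead=( remaining=[( id ) ) $]
Step 21: shift (. Stack=[E - ( (] ptr=10 lookahead=id remaining=[id ) ) $]
Step 22: shift id. Stack=[E - ( ( id] ptr=11 lookahead=) remaining=[) ) $]
Step 23: reduce F->id. Stack=[E - ( ( F] ptr=11 lookahead=) remaining=[) ) $]
Step 24: reduce T->F. Stack=[E - ( ( T] ptr=11 lookahead=) remaining=[) ) $]
Step 25: reduce E->T. Stack=[E - ( ( E] ptr=11 lookahead=) remaining=[) ) $]
Step 26: shift ). Stack=[E - ( ( E )] ptr=12 lookahead=) remaining=[) $]
Step 27: reduce F->( E ). Stack=[E - ( F] ptr=12 lookahead=) remaining=[) $]
Step 28: reduce T->F. Stack=[E - ( T] ptr=12 lookahead=) remaining=[) $]
Step 29: reduce E->T. Stack=[E - ( E] ptr=12 lookahead=) remaining=[) $]
Step 30: shift ). Stack=[E - ( E )] ptr=13 lookahead=$ remaining=[$]
Step 31: reduce F->( E ). Stack=[E - F] ptr=13 lookahead=$ remaining=[$]
Step 32: reduce T->F. Stack=[E - T] ptr=13 lookahead=$ remaining=[$]
Step 33: reduce E->E - T. Stack=[E] ptr=13 lookahead=$ remaining=[$]
Step 34: accept. Stack=[E] ptr=13 lookahead=$ remaining=[$]

Answer: 34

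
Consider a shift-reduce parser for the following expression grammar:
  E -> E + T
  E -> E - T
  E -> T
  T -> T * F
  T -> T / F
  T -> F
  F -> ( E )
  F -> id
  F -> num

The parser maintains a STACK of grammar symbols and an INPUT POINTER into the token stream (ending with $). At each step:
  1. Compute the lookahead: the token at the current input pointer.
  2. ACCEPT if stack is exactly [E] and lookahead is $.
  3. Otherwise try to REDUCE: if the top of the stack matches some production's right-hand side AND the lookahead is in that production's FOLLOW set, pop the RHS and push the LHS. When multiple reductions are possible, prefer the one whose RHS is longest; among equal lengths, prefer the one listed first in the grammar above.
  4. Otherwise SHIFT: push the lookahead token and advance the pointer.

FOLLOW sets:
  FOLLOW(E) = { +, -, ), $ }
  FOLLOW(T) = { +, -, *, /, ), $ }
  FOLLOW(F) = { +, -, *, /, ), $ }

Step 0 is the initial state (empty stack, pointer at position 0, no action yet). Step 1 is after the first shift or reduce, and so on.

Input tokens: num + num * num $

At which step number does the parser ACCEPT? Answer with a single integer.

Step 1: shift num. Stack=[num] ptr=1 lookahead=+ remaining=[+ num * num $]
Step 2: reduce F->num. Stack=[F] ptr=1 lookahead=+ remaining=[+ num * num $]
Step 3: reduce T->F. Stack=[T] ptr=1 lookahead=+ remaining=[+ num * num $]
Step 4: reduce E->T. Stack=[E] ptr=1 lookahead=+ remaining=[+ num * num $]
Step 5: shift +. Stack=[E +] ptr=2 lookahead=num remaining=[num * num $]
Step 6: shift num. Stack=[E + num] ptr=3 lookahead=* remaining=[* num $]
Step 7: reduce F->num. Stack=[E + F] ptr=3 lookahead=* remaining=[* num $]
Step 8: reduce T->F. Stack=[E + T] ptr=3 lookahead=* remaining=[* num $]
Step 9: shift *. Stack=[E + T *] ptr=4 lookahead=num remaining=[num $]
Step 10: shift num. Stack=[E + T * num] ptr=5 lookahead=$ remaining=[$]
Step 11: reduce F->num. Stack=[E + T * F] ptr=5 lookahead=$ remaining=[$]
Step 12: reduce T->T * F. Stack=[E + T] ptr=5 lookahead=$ remaining=[$]
Step 13: reduce E->E + T. Stack=[E] ptr=5 lookahead=$ remaining=[$]
Step 14: accept. Stack=[E] ptr=5 lookahead=$ remaining=[$]

Answer: 14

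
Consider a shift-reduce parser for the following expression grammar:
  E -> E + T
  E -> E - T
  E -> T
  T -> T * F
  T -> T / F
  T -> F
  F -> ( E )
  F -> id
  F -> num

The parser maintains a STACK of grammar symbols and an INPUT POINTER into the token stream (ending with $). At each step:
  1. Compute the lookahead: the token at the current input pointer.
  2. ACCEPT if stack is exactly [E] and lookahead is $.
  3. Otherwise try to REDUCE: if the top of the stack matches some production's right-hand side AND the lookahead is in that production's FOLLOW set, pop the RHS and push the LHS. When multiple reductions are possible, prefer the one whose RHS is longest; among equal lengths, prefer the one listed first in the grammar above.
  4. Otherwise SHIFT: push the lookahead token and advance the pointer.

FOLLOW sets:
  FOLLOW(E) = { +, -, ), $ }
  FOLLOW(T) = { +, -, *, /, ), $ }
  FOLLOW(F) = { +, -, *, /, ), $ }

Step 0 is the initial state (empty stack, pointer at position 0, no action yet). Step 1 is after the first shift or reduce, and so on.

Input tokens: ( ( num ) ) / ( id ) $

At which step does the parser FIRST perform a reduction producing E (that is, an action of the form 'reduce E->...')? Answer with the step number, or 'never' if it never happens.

Step 1: shift (. Stack=[(] ptr=1 lookahead=( remaining=[( num ) ) / ( id ) $]
Step 2: shift (. Stack=[( (] ptr=2 lookahead=num remaining=[num ) ) / ( id ) $]
Step 3: shift num. Stack=[( ( num] ptr=3 lookahead=) remaining=[) ) / ( id ) $]
Step 4: reduce F->num. Stack=[( ( F] ptr=3 lookahead=) remaining=[) ) / ( id ) $]
Step 5: reduce T->F. Stack=[( ( T] ptr=3 lookahead=) remaining=[) ) / ( id ) $]
Step 6: reduce E->T. Stack=[( ( E] ptr=3 lookahead=) remaining=[) ) / ( id ) $]

Answer: 6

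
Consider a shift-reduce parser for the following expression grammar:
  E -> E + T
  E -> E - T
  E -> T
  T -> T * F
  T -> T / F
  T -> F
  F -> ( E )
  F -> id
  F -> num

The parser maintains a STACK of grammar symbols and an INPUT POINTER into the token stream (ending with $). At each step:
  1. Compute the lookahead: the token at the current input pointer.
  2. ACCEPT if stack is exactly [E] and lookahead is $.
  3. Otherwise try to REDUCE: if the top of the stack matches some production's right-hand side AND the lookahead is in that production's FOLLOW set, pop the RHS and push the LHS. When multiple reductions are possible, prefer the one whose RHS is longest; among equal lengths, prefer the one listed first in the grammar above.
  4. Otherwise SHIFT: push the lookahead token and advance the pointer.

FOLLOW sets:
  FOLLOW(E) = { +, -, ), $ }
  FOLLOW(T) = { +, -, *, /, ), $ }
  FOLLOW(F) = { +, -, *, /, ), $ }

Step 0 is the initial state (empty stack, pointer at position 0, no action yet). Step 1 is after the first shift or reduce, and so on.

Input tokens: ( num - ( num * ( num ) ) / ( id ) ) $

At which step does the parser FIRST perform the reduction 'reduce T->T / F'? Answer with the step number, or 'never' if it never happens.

Step 1: shift (. Stack=[(] ptr=1 lookahead=num remaining=[num - ( num * ( num ) ) / ( id ) ) $]
Step 2: shift num. Stack=[( num] ptr=2 lookahead=- remaining=[- ( num * ( num ) ) / ( id ) ) $]
Step 3: reduce F->num. Stack=[( F] ptr=2 lookahead=- remaining=[- ( num * ( num ) ) / ( id ) ) $]
Step 4: reduce T->F. Stack=[( T] ptr=2 lookahead=- remaining=[- ( num * ( num ) ) / ( id ) ) $]
Step 5: reduce E->T. Stack=[( E] ptr=2 lookahead=- remaining=[- ( num * ( num ) ) / ( id ) ) $]
Step 6: shift -. Stack=[( E -] ptr=3 lookahead=( remaining=[( num * ( num ) ) / ( id ) ) $]
Step 7: shift (. Stack=[( E - (] ptr=4 lookahead=num remaining=[num * ( num ) ) / ( id ) ) $]
Step 8: shift num. Stack=[( E - ( num] ptr=5 lookahead=* remaining=[* ( num ) ) / ( id ) ) $]
Step 9: reduce F->num. Stack=[( E - ( F] ptr=5 lookahead=* remaining=[* ( num ) ) / ( id ) ) $]
Step 10: reduce T->F. Stack=[( E - ( T] ptr=5 lookahead=* remaining=[* ( num ) ) / ( id ) ) $]
Step 11: shift *. Stack=[( E - ( T *] ptr=6 lookahead=( remaining=[( num ) ) / ( id ) ) $]
Step 12: shift (. Stack=[( E - ( T * (] ptr=7 lookahead=num remaining=[num ) ) / ( id ) ) $]
Step 13: shift num. Stack=[( E - ( T * ( num] ptr=8 lookahead=) remaining=[) ) / ( id ) ) $]
Step 14: reduce F->num. Stack=[( E - ( T * ( F] ptr=8 lookahead=) remaining=[) ) / ( id ) ) $]
Step 15: reduce T->F. Stack=[( E - ( T * ( T] ptr=8 lookahead=) remaining=[) ) / ( id ) ) $]
Step 16: reduce E->T. Stack=[( E - ( T * ( E] ptr=8 lookahead=) remaining=[) ) / ( id ) ) $]
Step 17: shift ). Stack=[( E - ( T * ( E )] ptr=9 lookahead=) remaining=[) / ( id ) ) $]
Step 18: reduce F->( E ). Stack=[( E - ( T * F] ptr=9 lookahead=) remaining=[) / ( id ) ) $]
Step 19: reduce T->T * F. Stack=[( E - ( T] ptr=9 lookahead=) remaining=[) / ( id ) ) $]
Step 20: reduce E->T. Stack=[( E - ( E] ptr=9 lookahead=) remaining=[) / ( id ) ) $]
Step 21: shift ). Stack=[( E - ( E )] ptr=10 lookahead=/ remaining=[/ ( id ) ) $]
Step 22: reduce F->( E ). Stack=[( E - F] ptr=10 lookahead=/ remaining=[/ ( id ) ) $]
Step 23: reduce T->F. Stack=[( E - T] ptr=10 lookahead=/ remaining=[/ ( id ) ) $]
Step 24: shift /. Stack=[( E - T /] ptr=11 lookahead=( remaining=[( id ) ) $]
Step 25: shift (. Stack=[( E - T / (] ptr=12 lookahead=id remaining=[id ) ) $]
Step 26: shift id. Stack=[( E - T / ( id] ptr=13 lookahead=) remaining=[) ) $]
Step 27: reduce F->id. Stack=[( E - T / ( F] ptr=13 lookahead=) remaining=[) ) $]
Step 28: reduce T->F. Stack=[( E - T / ( T] ptr=13 lookahead=) remaining=[) ) $]
Step 29: reduce E->T. Stack=[( E - T / ( E] ptr=13 lookahead=) remaining=[) ) $]
Step 30: shift ). Stack=[( E - T / ( E )] ptr=14 lookahead=) remaining=[) $]
Step 31: reduce F->( E ). Stack=[( E - T / F] ptr=14 lookahead=) remaining=[) $]
Step 32: reduce T->T / F. Stack=[( E - T] ptr=14 lookahead=) remaining=[) $]

Answer: 32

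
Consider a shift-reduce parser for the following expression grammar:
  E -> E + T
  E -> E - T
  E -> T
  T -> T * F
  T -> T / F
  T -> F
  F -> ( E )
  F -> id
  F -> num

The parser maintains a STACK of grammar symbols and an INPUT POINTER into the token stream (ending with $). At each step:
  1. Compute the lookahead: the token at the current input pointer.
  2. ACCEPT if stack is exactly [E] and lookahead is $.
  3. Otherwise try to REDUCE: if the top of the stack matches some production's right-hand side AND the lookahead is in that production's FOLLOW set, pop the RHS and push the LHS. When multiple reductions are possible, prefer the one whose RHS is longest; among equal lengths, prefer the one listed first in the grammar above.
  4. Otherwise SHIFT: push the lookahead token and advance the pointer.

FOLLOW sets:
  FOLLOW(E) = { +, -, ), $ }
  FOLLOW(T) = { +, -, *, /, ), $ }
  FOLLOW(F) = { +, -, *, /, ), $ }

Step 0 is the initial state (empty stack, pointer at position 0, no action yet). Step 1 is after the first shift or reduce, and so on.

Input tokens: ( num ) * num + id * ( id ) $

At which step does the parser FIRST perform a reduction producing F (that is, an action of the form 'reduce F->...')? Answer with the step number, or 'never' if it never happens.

Answer: 3

Derivation:
Step 1: shift (. Stack=[(] ptr=1 lookahead=num remaining=[num ) * num + id * ( id ) $]
Step 2: shift num. Stack=[( num] ptr=2 lookahead=) remaining=[) * num + id * ( id ) $]
Step 3: reduce F->num. Stack=[( F] ptr=2 lookahead=) remaining=[) * num + id * ( id ) $]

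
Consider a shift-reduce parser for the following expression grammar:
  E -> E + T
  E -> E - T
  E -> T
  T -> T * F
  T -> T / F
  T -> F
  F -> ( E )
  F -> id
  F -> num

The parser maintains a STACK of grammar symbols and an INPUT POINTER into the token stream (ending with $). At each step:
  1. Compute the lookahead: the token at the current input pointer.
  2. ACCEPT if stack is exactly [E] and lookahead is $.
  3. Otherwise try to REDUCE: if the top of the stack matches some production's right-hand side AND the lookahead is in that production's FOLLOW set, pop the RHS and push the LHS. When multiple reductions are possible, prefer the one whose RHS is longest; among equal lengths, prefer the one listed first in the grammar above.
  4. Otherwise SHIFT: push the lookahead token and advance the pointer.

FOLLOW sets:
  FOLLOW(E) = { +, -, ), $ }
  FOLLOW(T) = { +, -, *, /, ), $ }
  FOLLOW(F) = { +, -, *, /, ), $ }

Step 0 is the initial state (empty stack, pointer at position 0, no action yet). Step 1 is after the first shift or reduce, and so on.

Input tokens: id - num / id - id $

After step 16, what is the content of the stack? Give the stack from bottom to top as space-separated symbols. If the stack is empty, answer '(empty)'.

Answer: E - F

Derivation:
Step 1: shift id. Stack=[id] ptr=1 lookahead=- remaining=[- num / id - id $]
Step 2: reduce F->id. Stack=[F] ptr=1 lookahead=- remaining=[- num / id - id $]
Step 3: reduce T->F. Stack=[T] ptr=1 lookahead=- remaining=[- num / id - id $]
Step 4: reduce E->T. Stack=[E] ptr=1 lookahead=- remaining=[- num / id - id $]
Step 5: shift -. Stack=[E -] ptr=2 lookahead=num remaining=[num / id - id $]
Step 6: shift num. Stack=[E - num] ptr=3 lookahead=/ remaining=[/ id - id $]
Step 7: reduce F->num. Stack=[E - F] ptr=3 lookahead=/ remaining=[/ id - id $]
Step 8: reduce T->F. Stack=[E - T] ptr=3 lookahead=/ remaining=[/ id - id $]
Step 9: shift /. Stack=[E - T /] ptr=4 lookahead=id remaining=[id - id $]
Step 10: shift id. Stack=[E - T / id] ptr=5 lookahead=- remaining=[- id $]
Step 11: reduce F->id. Stack=[E - T / F] ptr=5 lookahead=- remaining=[- id $]
Step 12: reduce T->T / F. Stack=[E - T] ptr=5 lookahead=- remaining=[- id $]
Step 13: reduce E->E - T. Stack=[E] ptr=5 lookahead=- remaining=[- id $]
Step 14: shift -. Stack=[E -] ptr=6 lookahead=id remaining=[id $]
Step 15: shift id. Stack=[E - id] ptr=7 lookahead=$ remaining=[$]
Step 16: reduce F->id. Stack=[E - F] ptr=7 lookahead=$ remaining=[$]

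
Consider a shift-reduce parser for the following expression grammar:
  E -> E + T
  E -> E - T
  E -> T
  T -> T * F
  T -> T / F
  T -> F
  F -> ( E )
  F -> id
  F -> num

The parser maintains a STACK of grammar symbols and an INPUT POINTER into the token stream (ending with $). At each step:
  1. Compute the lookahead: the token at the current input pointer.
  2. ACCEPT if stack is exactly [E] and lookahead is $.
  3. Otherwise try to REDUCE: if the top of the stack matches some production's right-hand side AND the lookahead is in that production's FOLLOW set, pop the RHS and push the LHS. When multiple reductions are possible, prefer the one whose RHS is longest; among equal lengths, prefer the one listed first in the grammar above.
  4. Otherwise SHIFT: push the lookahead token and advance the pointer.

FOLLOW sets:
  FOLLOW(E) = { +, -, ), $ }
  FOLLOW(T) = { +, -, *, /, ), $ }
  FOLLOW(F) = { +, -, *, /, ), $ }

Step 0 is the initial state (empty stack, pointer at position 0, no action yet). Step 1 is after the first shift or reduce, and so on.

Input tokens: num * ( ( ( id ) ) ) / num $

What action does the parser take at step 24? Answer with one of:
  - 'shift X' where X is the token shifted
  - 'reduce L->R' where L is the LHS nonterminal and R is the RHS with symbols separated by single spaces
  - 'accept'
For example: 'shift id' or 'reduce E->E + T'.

Answer: shift num

Derivation:
Step 1: shift num. Stack=[num] ptr=1 lookahead=* remaining=[* ( ( ( id ) ) ) / num $]
Step 2: reduce F->num. Stack=[F] ptr=1 lookahead=* remaining=[* ( ( ( id ) ) ) / num $]
Step 3: reduce T->F. Stack=[T] ptr=1 lookahead=* remaining=[* ( ( ( id ) ) ) / num $]
Step 4: shift *. Stack=[T *] ptr=2 lookahead=( remaining=[( ( ( id ) ) ) / num $]
Step 5: shift (. Stack=[T * (] ptr=3 lookahead=( remaining=[( ( id ) ) ) / num $]
Step 6: shift (. Stack=[T * ( (] ptr=4 lookahead=( remaining=[( id ) ) ) / num $]
Step 7: shift (. Stack=[T * ( ( (] ptr=5 lookahead=id remaining=[id ) ) ) / num $]
Step 8: shift id. Stack=[T * ( ( ( id] ptr=6 lookahead=) remaining=[) ) ) / num $]
Step 9: reduce F->id. Stack=[T * ( ( ( F] ptr=6 lookahead=) remaining=[) ) ) / num $]
Step 10: reduce T->F. Stack=[T * ( ( ( T] ptr=6 lookahead=) remaining=[) ) ) / num $]
Step 11: reduce E->T. Stack=[T * ( ( ( E] ptr=6 lookahead=) remaining=[) ) ) / num $]
Step 12: shift ). Stack=[T * ( ( ( E )] ptr=7 lookahead=) remaining=[) ) / num $]
Step 13: reduce F->( E ). Stack=[T * ( ( F] ptr=7 lookahead=) remaining=[) ) / num $]
Step 14: reduce T->F. Stack=[T * ( ( T] ptr=7 lookahead=) remaining=[) ) / num $]
Step 15: reduce E->T. Stack=[T * ( ( E] ptr=7 lookahead=) remaining=[) ) / num $]
Step 16: shift ). Stack=[T * ( ( E )] ptr=8 lookahead=) remaining=[) / num $]
Step 17: reduce F->( E ). Stack=[T * ( F] ptr=8 lookahead=) remaining=[) / num $]
Step 18: reduce T->F. Stack=[T * ( T] ptr=8 lookahead=) remaining=[) / num $]
Step 19: reduce E->T. Stack=[T * ( E] ptr=8 lookahead=) remaining=[) / num $]
Step 20: shift ). Stack=[T * ( E )] ptr=9 lookahead=/ remaining=[/ num $]
Step 21: reduce F->( E ). Stack=[T * F] ptr=9 lookahead=/ remaining=[/ num $]
Step 22: reduce T->T * F. Stack=[T] ptr=9 lookahead=/ remaining=[/ num $]
Step 23: shift /. Stack=[T /] ptr=10 lookahead=num remaining=[num $]
Step 24: shift num. Stack=[T / num] ptr=11 lookahead=$ remaining=[$]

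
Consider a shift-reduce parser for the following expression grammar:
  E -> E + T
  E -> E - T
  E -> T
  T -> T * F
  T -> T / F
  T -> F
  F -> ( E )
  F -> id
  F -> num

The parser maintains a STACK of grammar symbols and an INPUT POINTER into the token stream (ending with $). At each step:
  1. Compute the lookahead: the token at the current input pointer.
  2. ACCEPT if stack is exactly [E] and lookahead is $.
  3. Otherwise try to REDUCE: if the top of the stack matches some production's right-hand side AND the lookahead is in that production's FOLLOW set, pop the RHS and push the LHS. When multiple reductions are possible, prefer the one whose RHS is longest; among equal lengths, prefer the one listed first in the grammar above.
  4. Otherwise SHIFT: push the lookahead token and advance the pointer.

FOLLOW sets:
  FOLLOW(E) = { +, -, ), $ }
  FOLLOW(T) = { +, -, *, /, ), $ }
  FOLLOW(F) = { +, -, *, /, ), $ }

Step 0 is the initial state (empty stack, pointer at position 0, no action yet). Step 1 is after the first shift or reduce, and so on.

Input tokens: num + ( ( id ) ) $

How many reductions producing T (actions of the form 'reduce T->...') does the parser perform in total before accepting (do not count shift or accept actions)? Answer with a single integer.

Step 1: shift num. Stack=[num] ptr=1 lookahead=+ remaining=[+ ( ( id ) ) $]
Step 2: reduce F->num. Stack=[F] ptr=1 lookahead=+ remaining=[+ ( ( id ) ) $]
Step 3: reduce T->F. Stack=[T] ptr=1 lookahead=+ remaining=[+ ( ( id ) ) $]
Step 4: reduce E->T. Stack=[E] ptr=1 lookahead=+ remaining=[+ ( ( id ) ) $]
Step 5: shift +. Stack=[E +] ptr=2 lookahead=( remaining=[( ( id ) ) $]
Step 6: shift (. Stack=[E + (] ptr=3 lookahead=( remaining=[( id ) ) $]
Step 7: shift (. Stack=[E + ( (] ptr=4 lookahead=id remaining=[id ) ) $]
Step 8: shift id. Stack=[E + ( ( id] ptr=5 lookahead=) remaining=[) ) $]
Step 9: reduce F->id. Stack=[E + ( ( F] ptr=5 lookahead=) remaining=[) ) $]
Step 10: reduce T->F. Stack=[E + ( ( T] ptr=5 lookahead=) remaining=[) ) $]
Step 11: reduce E->T. Stack=[E + ( ( E] ptr=5 lookahead=) remaining=[) ) $]
Step 12: shift ). Stack=[E + ( ( E )] ptr=6 lookahead=) remaining=[) $]
Step 13: reduce F->( E ). Stack=[E + ( F] ptr=6 lookahead=) remaining=[) $]
Step 14: reduce T->F. Stack=[E + ( T] ptr=6 lookahead=) remaining=[) $]
Step 15: reduce E->T. Stack=[E + ( E] ptr=6 lookahead=) remaining=[) $]
Step 16: shift ). Stack=[E + ( E )] ptr=7 lookahead=$ remaining=[$]
Step 17: reduce F->( E ). Stack=[E + F] ptr=7 lookahead=$ remaining=[$]
Step 18: reduce T->F. Stack=[E + T] ptr=7 lookahead=$ remaining=[$]
Step 19: reduce E->E + T. Stack=[E] ptr=7 lookahead=$ remaining=[$]
Step 20: accept. Stack=[E] ptr=7 lookahead=$ remaining=[$]

Answer: 4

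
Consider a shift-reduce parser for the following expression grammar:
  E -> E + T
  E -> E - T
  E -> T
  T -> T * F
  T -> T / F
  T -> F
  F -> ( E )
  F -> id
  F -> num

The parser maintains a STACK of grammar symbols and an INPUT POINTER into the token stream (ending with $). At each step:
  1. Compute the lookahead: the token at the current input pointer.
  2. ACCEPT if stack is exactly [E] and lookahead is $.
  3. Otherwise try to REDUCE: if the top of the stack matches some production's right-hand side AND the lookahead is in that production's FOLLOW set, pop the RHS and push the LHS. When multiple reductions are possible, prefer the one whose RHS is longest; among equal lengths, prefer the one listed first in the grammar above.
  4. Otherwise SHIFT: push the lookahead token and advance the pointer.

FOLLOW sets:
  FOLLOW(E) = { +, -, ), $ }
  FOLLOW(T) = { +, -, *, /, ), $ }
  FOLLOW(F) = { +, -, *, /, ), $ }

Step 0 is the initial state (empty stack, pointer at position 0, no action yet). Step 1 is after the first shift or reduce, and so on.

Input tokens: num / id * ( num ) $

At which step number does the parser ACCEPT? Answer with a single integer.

Step 1: shift num. Stack=[num] ptr=1 lookahead=/ remaining=[/ id * ( num ) $]
Step 2: reduce F->num. Stack=[F] ptr=1 lookahead=/ remaining=[/ id * ( num ) $]
Step 3: reduce T->F. Stack=[T] ptr=1 lookahead=/ remaining=[/ id * ( num ) $]
Step 4: shift /. Stack=[T /] ptr=2 lookahead=id remaining=[id * ( num ) $]
Step 5: shift id. Stack=[T / id] ptr=3 lookahead=* remaining=[* ( num ) $]
Step 6: reduce F->id. Stack=[T / F] ptr=3 lookahead=* remaining=[* ( num ) $]
Step 7: reduce T->T / F. Stack=[T] ptr=3 lookahead=* remaining=[* ( num ) $]
Step 8: shift *. Stack=[T *] ptr=4 lookahead=( remaining=[( num ) $]
Step 9: shift (. Stack=[T * (] ptr=5 lookahead=num remaining=[num ) $]
Step 10: shift num. Stack=[T * ( num] ptr=6 lookahead=) remaining=[) $]
Step 11: reduce F->num. Stack=[T * ( F] ptr=6 lookahead=) remaining=[) $]
Step 12: reduce T->F. Stack=[T * ( T] ptr=6 lookahead=) remaining=[) $]
Step 13: reduce E->T. Stack=[T * ( E] ptr=6 lookahead=) remaining=[) $]
Step 14: shift ). Stack=[T * ( E )] ptr=7 lookahead=$ remaining=[$]
Step 15: reduce F->( E ). Stack=[T * F] ptr=7 lookahead=$ remaining=[$]
Step 16: reduce T->T * F. Stack=[T] ptr=7 lookahead=$ remaining=[$]
Step 17: reduce E->T. Stack=[E] ptr=7 lookahead=$ remaining=[$]
Step 18: accept. Stack=[E] ptr=7 lookahead=$ remaining=[$]

Answer: 18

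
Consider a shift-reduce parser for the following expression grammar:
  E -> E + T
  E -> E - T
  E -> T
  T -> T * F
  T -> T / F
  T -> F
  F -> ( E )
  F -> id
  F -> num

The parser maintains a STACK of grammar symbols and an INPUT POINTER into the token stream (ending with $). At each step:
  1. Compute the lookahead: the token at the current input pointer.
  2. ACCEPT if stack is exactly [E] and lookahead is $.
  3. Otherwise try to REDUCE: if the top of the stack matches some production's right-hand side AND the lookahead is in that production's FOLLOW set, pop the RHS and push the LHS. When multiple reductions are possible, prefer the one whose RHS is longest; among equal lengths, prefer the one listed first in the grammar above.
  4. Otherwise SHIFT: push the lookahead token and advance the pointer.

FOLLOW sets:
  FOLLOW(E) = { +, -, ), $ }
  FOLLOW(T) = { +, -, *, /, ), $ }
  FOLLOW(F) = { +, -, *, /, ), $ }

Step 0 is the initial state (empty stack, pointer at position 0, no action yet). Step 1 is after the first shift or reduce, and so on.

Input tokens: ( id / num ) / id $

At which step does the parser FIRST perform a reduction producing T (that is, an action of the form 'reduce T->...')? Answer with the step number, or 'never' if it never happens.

Step 1: shift (. Stack=[(] ptr=1 lookahead=id remaining=[id / num ) / id $]
Step 2: shift id. Stack=[( id] ptr=2 lookahead=/ remaining=[/ num ) / id $]
Step 3: reduce F->id. Stack=[( F] ptr=2 lookahead=/ remaining=[/ num ) / id $]
Step 4: reduce T->F. Stack=[( T] ptr=2 lookahead=/ remaining=[/ num ) / id $]

Answer: 4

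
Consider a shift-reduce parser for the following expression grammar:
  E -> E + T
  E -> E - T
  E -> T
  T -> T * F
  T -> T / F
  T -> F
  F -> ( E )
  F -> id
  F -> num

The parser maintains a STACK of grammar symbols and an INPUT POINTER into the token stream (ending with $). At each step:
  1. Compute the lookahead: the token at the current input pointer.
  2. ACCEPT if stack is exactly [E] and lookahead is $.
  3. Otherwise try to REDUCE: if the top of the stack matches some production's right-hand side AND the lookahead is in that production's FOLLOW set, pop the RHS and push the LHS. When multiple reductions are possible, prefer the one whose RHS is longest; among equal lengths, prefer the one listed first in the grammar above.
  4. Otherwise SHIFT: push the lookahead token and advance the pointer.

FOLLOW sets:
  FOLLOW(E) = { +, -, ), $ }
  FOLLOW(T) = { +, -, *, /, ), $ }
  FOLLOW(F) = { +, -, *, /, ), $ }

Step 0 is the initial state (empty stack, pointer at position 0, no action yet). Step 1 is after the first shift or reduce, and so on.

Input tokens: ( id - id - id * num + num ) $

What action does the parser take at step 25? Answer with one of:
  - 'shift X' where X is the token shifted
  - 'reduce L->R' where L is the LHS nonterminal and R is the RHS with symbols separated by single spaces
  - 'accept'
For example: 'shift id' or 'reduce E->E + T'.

Step 1: shift (. Stack=[(] ptr=1 lookahead=id remaining=[id - id - id * num + num ) $]
Step 2: shift id. Stack=[( id] ptr=2 lookahead=- remaining=[- id - id * num + num ) $]
Step 3: reduce F->id. Stack=[( F] ptr=2 lookahead=- remaining=[- id - id * num + num ) $]
Step 4: reduce T->F. Stack=[( T] ptr=2 lookahead=- remaining=[- id - id * num + num ) $]
Step 5: reduce E->T. Stack=[( E] ptr=2 lookahead=- remaining=[- id - id * num + num ) $]
Step 6: shift -. Stack=[( E -] ptr=3 lookahead=id remaining=[id - id * num + num ) $]
Step 7: shift id. Stack=[( E - id] ptr=4 lookahead=- remaining=[- id * num + num ) $]
Step 8: reduce F->id. Stack=[( E - F] ptr=4 lookahead=- remaining=[- id * num + num ) $]
Step 9: reduce T->F. Stack=[( E - T] ptr=4 lookahead=- remaining=[- id * num + num ) $]
Step 10: reduce E->E - T. Stack=[( E] ptr=4 lookahead=- remaining=[- id * num + num ) $]
Step 11: shift -. Stack=[( E -] ptr=5 lookahead=id remaining=[id * num + num ) $]
Step 12: shift id. Stack=[( E - id] ptr=6 lookahead=* remaining=[* num + num ) $]
Step 13: reduce F->id. Stack=[( E - F] ptr=6 lookahead=* remaining=[* num + num ) $]
Step 14: reduce T->F. Stack=[( E - T] ptr=6 lookahead=* remaining=[* num + num ) $]
Step 15: shift *. Stack=[( E - T *] ptr=7 lookahead=num remaining=[num + num ) $]
Step 16: shift num. Stack=[( E - T * num] ptr=8 lookahead=+ remaining=[+ num ) $]
Step 17: reduce F->num. Stack=[( E - T * F] ptr=8 lookahead=+ remaining=[+ num ) $]
Step 18: reduce T->T * F. Stack=[( E - T] ptr=8 lookahead=+ remaining=[+ num ) $]
Step 19: reduce E->E - T. Stack=[( E] ptr=8 lookahead=+ remaining=[+ num ) $]
Step 20: shift +. Stack=[( E +] ptr=9 lookahead=num remaining=[num ) $]
Step 21: shift num. Stack=[( E + num] ptr=10 lookahead=) remaining=[) $]
Step 22: reduce F->num. Stack=[( E + F] ptr=10 lookahead=) remaining=[) $]
Step 23: reduce T->F. Stack=[( E + T] ptr=10 lookahead=) remaining=[) $]
Step 24: reduce E->E + T. Stack=[( E] ptr=10 lookahead=) remaining=[) $]
Step 25: shift ). Stack=[( E )] ptr=11 lookahead=$ remaining=[$]

Answer: shift )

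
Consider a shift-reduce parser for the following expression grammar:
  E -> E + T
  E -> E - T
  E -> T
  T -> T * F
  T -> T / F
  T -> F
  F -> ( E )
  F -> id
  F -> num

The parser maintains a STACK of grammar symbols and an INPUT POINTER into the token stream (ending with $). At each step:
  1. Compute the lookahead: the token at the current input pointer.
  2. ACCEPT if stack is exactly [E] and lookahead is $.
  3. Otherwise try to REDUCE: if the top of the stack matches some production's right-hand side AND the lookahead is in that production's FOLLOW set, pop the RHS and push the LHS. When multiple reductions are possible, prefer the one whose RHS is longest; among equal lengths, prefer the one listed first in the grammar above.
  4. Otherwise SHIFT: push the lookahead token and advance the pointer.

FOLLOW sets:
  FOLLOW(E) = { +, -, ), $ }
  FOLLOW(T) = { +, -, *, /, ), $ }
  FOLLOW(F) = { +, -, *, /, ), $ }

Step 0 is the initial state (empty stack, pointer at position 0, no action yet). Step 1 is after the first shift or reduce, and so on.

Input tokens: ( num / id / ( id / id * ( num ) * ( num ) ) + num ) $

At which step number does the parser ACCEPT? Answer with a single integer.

Answer: 50

Derivation:
Step 1: shift (. Stack=[(] ptr=1 lookahead=num remaining=[num / id / ( id / id * ( num ) * ( num ) ) + num ) $]
Step 2: shift num. Stack=[( num] ptr=2 lookahead=/ remaining=[/ id / ( id / id * ( num ) * ( num ) ) + num ) $]
Step 3: reduce F->num. Stack=[( F] ptr=2 lookahead=/ remaining=[/ id / ( id / id * ( num ) * ( num ) ) + num ) $]
Step 4: reduce T->F. Stack=[( T] ptr=2 lookahead=/ remaining=[/ id / ( id / id * ( num ) * ( num ) ) + num ) $]
Step 5: shift /. Stack=[( T /] ptr=3 lookahead=id remaining=[id / ( id / id * ( num ) * ( num ) ) + num ) $]
Step 6: shift id. Stack=[( T / id] ptr=4 lookahead=/ remaining=[/ ( id / id * ( num ) * ( num ) ) + num ) $]
Step 7: reduce F->id. Stack=[( T / F] ptr=4 lookahead=/ remaining=[/ ( id / id * ( num ) * ( num ) ) + num ) $]
Step 8: reduce T->T / F. Stack=[( T] ptr=4 lookahead=/ remaining=[/ ( id / id * ( num ) * ( num ) ) + num ) $]
Step 9: shift /. Stack=[( T /] ptr=5 lookahead=( remaining=[( id / id * ( num ) * ( num ) ) + num ) $]
Step 10: shift (. Stack=[( T / (] ptr=6 lookahead=id remaining=[id / id * ( num ) * ( num ) ) + num ) $]
Step 11: shift id. Stack=[( T / ( id] ptr=7 lookahead=/ remaining=[/ id * ( num ) * ( num ) ) + num ) $]
Step 12: reduce F->id. Stack=[( T / ( F] ptr=7 lookahead=/ remaining=[/ id * ( num ) * ( num ) ) + num ) $]
Step 13: reduce T->F. Stack=[( T / ( T] ptr=7 lookahead=/ remaining=[/ id * ( num ) * ( num ) ) + num ) $]
Step 14: shift /. Stack=[( T / ( T /] ptr=8 lookahead=id remaining=[id * ( num ) * ( num ) ) + num ) $]
Step 15: shift id. Stack=[( T / ( T / id] ptr=9 lookahead=* remaining=[* ( num ) * ( num ) ) + num ) $]
Step 16: reduce F->id. Stack=[( T / ( T / F] ptr=9 lookahead=* remaining=[* ( num ) * ( num ) ) + num ) $]
Step 17: reduce T->T / F. Stack=[( T / ( T] ptr=9 lookahead=* remaining=[* ( num ) * ( num ) ) + num ) $]
Step 18: shift *. Stack=[( T / ( T *] ptr=10 lookahead=( remaining=[( num ) * ( num ) ) + num ) $]
Step 19: shift (. Stack=[( T / ( T * (] ptr=11 lookahead=num remaining=[num ) * ( num ) ) + num ) $]
Step 20: shift num. Stack=[( T / ( T * ( num] ptr=12 lookahead=) remaining=[) * ( num ) ) + num ) $]
Step 21: reduce F->num. Stack=[( T / ( T * ( F] ptr=12 lookahead=) remaining=[) * ( num ) ) + num ) $]
Step 22: reduce T->F. Stack=[( T / ( T * ( T] ptr=12 lookahead=) remaining=[) * ( num ) ) + num ) $]
Step 23: reduce E->T. Stack=[( T / ( T * ( E] ptr=12 lookahead=) remaining=[) * ( num ) ) + num ) $]
Step 24: shift ). Stack=[( T / ( T * ( E )] ptr=13 lookahead=* remaining=[* ( num ) ) + num ) $]
Step 25: reduce F->( E ). Stack=[( T / ( T * F] ptr=13 lookahead=* remaining=[* ( num ) ) + num ) $]
Step 26: reduce T->T * F. Stack=[( T / ( T] ptr=13 lookahead=* remaining=[* ( num ) ) + num ) $]
Step 27: shift *. Stack=[( T / ( T *] ptr=14 lookahead=( remaining=[( num ) ) + num ) $]
Step 28: shift (. Stack=[( T / ( T * (] ptr=15 lookahead=num remaining=[num ) ) + num ) $]
Step 29: shift num. Stack=[( T / ( T * ( num] ptr=16 lookahead=) remaining=[) ) + num ) $]
Step 30: reduce F->num. Stack=[( T / ( T * ( F] ptr=16 lookahead=) remaining=[) ) + num ) $]
Step 31: reduce T->F. Stack=[( T / ( T * ( T] ptr=16 lookahead=) remaining=[) ) + num ) $]
Step 32: reduce E->T. Stack=[( T / ( T * ( E] ptr=16 lookahead=) remaining=[) ) + num ) $]
Step 33: shift ). Stack=[( T / ( T * ( E )] ptr=17 lookahead=) remaining=[) + num ) $]
Step 34: reduce F->( E ). Stack=[( T / ( T * F] ptr=17 lookahead=) remaining=[) + num ) $]
Step 35: reduce T->T * F. Stack=[( T / ( T] ptr=17 lookahead=) remaining=[) + num ) $]
Step 36: reduce E->T. Stack=[( T / ( E] ptr=17 lookahead=) remaining=[) + num ) $]
Step 37: shift ). Stack=[( T / ( E )] ptr=18 lookahead=+ remaining=[+ num ) $]
Step 38: reduce F->( E ). Stack=[( T / F] ptr=18 lookahead=+ remaining=[+ num ) $]
Step 39: reduce T->T / F. Stack=[( T] ptr=18 lookahead=+ remaining=[+ num ) $]
Step 40: reduce E->T. Stack=[( E] ptr=18 lookahead=+ remaining=[+ num ) $]
Step 41: shift +. Stack=[( E +] ptr=19 lookahead=num remaining=[num ) $]
Step 42: shift num. Stack=[( E + num] ptr=20 lookahead=) remaining=[) $]
Step 43: reduce F->num. Stack=[( E + F] ptr=20 lookahead=) remaining=[) $]
Step 44: reduce T->F. Stack=[( E + T] ptr=20 lookahead=) remaining=[) $]
Step 45: reduce E->E + T. Stack=[( E] ptr=20 lookahead=) remaining=[) $]
Step 46: shift ). Stack=[( E )] ptr=21 lookahead=$ remaining=[$]
Step 47: reduce F->( E ). Stack=[F] ptr=21 lookahead=$ remaining=[$]
Step 48: reduce T->F. Stack=[T] ptr=21 lookahead=$ remaining=[$]
Step 49: reduce E->T. Stack=[E] ptr=21 lookahead=$ remaining=[$]
Step 50: accept. Stack=[E] ptr=21 lookahead=$ remaining=[$]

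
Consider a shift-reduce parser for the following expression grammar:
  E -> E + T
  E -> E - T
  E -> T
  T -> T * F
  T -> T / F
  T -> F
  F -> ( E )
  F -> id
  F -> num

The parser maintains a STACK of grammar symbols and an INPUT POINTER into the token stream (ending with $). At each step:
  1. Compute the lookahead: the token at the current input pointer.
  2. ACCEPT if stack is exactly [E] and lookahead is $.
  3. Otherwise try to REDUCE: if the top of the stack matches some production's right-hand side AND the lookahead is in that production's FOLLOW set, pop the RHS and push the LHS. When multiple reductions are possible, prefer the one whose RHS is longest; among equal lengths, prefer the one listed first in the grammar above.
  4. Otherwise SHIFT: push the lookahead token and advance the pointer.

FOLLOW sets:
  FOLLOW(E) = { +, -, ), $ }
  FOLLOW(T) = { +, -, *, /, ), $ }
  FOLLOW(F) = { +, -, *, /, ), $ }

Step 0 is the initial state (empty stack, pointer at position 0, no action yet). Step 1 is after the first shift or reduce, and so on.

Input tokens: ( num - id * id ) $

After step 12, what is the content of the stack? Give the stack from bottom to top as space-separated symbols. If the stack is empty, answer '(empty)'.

Answer: ( E - T * F

Derivation:
Step 1: shift (. Stack=[(] ptr=1 lookahead=num remaining=[num - id * id ) $]
Step 2: shift num. Stack=[( num] ptr=2 lookahead=- remaining=[- id * id ) $]
Step 3: reduce F->num. Stack=[( F] ptr=2 lookahead=- remaining=[- id * id ) $]
Step 4: reduce T->F. Stack=[( T] ptr=2 lookahead=- remaining=[- id * id ) $]
Step 5: reduce E->T. Stack=[( E] ptr=2 lookahead=- remaining=[- id * id ) $]
Step 6: shift -. Stack=[( E -] ptr=3 lookahead=id remaining=[id * id ) $]
Step 7: shift id. Stack=[( E - id] ptr=4 lookahead=* remaining=[* id ) $]
Step 8: reduce F->id. Stack=[( E - F] ptr=4 lookahead=* remaining=[* id ) $]
Step 9: reduce T->F. Stack=[( E - T] ptr=4 lookahead=* remaining=[* id ) $]
Step 10: shift *. Stack=[( E - T *] ptr=5 lookahead=id remaining=[id ) $]
Step 11: shift id. Stack=[( E - T * id] ptr=6 lookahead=) remaining=[) $]
Step 12: reduce F->id. Stack=[( E - T * F] ptr=6 lookahead=) remaining=[) $]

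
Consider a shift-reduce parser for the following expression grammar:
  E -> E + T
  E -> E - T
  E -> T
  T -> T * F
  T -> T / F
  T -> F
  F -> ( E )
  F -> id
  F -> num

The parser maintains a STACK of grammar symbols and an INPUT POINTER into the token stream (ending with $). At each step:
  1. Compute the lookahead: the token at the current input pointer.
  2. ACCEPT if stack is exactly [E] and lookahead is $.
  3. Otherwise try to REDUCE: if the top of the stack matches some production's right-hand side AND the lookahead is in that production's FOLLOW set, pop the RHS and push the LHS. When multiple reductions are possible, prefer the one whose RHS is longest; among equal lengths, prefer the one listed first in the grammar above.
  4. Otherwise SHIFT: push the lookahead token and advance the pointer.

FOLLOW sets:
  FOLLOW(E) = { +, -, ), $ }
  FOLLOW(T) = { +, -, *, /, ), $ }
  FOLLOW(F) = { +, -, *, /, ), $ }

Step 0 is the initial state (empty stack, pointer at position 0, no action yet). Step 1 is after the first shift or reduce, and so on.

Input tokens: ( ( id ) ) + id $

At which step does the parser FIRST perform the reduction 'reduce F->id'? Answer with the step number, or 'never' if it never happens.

Step 1: shift (. Stack=[(] ptr=1 lookahead=( remaining=[( id ) ) + id $]
Step 2: shift (. Stack=[( (] ptr=2 lookahead=id remaining=[id ) ) + id $]
Step 3: shift id. Stack=[( ( id] ptr=3 lookahead=) remaining=[) ) + id $]
Step 4: reduce F->id. Stack=[( ( F] ptr=3 lookahead=) remaining=[) ) + id $]

Answer: 4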